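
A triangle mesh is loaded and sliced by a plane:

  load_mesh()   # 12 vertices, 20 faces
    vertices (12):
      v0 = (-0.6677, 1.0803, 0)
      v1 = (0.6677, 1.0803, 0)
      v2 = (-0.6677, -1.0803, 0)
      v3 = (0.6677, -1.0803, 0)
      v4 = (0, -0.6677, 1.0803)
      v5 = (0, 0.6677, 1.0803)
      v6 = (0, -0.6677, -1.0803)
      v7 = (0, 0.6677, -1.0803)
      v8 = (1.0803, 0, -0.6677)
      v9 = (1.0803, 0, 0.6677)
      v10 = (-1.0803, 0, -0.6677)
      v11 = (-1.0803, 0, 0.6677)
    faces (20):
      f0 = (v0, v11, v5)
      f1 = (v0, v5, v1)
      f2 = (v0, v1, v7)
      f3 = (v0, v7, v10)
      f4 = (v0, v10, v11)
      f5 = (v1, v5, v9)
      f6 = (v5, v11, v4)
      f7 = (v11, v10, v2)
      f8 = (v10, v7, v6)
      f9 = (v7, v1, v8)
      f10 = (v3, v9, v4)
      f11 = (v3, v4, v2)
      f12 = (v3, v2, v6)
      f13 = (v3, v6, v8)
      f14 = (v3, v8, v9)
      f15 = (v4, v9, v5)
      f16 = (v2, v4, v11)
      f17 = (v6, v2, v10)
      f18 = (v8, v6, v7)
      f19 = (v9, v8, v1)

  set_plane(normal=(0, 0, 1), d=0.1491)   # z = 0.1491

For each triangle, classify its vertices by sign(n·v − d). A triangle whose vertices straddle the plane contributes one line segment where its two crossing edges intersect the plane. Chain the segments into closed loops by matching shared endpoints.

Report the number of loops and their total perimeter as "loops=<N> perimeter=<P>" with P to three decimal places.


Straddling triangles (10 of 20):
  (v0,v11,v5) [-++] → (-0.759835, 0.839065, 0.1491)–(-0.575546, 1.02335, 0.1491)  len=0.2606
  (v0,v5,v1) [-+-] → (-0.575546, 1.02335, 0.1491)–(0.575546, 1.02335, 0.1491)  len=1.1511
  (v0,v10,v11) [--+] → (-1.0803, 0, 0.1491)–(-0.759835, 0.839065, 0.1491)  len=0.8982
  (v1,v5,v9) [-++] → (0.575546, 1.02335, 0.1491)–(0.759835, 0.839065, 0.1491)  len=0.2606
  (v11,v10,v2) [+--] → (-1.0803, 0, 0.1491)–(-0.759835, -0.839065, 0.1491)  len=0.8982
  (v3,v9,v4) [-++] → (0.759835, -0.839065, 0.1491)–(0.575546, -1.02335, 0.1491)  len=0.2606
  (v3,v4,v2) [-+-] → (0.575546, -1.02335, 0.1491)–(-0.575546, -1.02335, 0.1491)  len=1.1511
  (v3,v8,v9) [--+] → (1.0803, 0, 0.1491)–(0.759835, -0.839065, 0.1491)  len=0.8982
  (v2,v4,v11) [-++] → (-0.575546, -1.02335, 0.1491)–(-0.759835, -0.839065, 0.1491)  len=0.2606
  (v9,v8,v1) [+--] → (1.0803, 0, 0.1491)–(0.759835, 0.839065, 0.1491)  len=0.8982

Chained into 1 loop(s):
  loop 1: 10 segments, perimeter = 6.9374
Total perimeter = 6.937

loops=1 perimeter=6.937


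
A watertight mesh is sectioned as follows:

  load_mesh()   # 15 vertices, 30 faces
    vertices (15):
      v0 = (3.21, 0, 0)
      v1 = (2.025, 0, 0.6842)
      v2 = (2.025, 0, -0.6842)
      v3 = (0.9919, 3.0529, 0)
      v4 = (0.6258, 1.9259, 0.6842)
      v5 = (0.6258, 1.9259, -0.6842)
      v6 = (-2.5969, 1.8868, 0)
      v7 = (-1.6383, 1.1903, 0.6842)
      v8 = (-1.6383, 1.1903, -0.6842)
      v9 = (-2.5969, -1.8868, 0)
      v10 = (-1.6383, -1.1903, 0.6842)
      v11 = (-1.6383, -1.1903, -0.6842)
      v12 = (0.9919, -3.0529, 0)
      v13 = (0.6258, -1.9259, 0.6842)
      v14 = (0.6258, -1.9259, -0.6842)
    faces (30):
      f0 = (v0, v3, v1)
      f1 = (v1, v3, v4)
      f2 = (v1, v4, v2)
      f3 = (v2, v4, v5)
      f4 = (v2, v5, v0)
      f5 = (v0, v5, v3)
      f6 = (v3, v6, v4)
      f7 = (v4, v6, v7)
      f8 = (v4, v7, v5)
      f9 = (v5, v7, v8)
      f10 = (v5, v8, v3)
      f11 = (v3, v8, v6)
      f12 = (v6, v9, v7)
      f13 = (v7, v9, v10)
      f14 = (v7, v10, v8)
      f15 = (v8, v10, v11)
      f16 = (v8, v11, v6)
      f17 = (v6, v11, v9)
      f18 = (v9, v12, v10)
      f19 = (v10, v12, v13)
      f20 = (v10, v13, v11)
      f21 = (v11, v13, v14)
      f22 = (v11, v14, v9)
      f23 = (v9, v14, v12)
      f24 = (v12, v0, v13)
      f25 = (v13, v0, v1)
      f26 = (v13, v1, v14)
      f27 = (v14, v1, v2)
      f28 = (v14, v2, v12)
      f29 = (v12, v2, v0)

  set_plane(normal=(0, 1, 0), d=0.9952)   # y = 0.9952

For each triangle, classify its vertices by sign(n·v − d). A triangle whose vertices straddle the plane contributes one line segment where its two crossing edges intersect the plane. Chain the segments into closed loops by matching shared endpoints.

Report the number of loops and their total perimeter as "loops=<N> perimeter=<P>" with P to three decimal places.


loops=2 perimeter=7.829

Straddling triangles (12 of 30):
  (v0,v3,v1) [-+-] → (2.48693, 0.9952, 0)–(1.68822, 0.9952, 0.461161)  len=0.9223
  (v1,v3,v4) [-++] → (1.68822, 0.9952, 0.461161)–(1.30197, 0.9952, 0.6842)  len=0.4460
  (v1,v4,v2) [-+-] → (1.30197, 0.9952, 0.6842)–(1.30197, 0.9952, 0.0229144)  len=0.6613
  (v2,v4,v5) [-++] → (1.30197, 0.9952, 0.0229144)–(1.30197, 0.9952, -0.6842)  len=0.7071
  (v2,v5,v0) [-+-] → (1.30197, 0.9952, -0.6842)–(1.87463, 0.9952, -0.353557)  len=0.6613
  (v0,v5,v3) [-++] → (1.87463, 0.9952, -0.353557)–(2.48693, 0.9952, 0)  len=0.7071
  (v6,v9,v7) [+-+] → (-2.5969, 0.9952, 0)–(-1.69908, 0.9952, 0.640819)  len=1.1031
  (v7,v9,v10) [+--] → (-1.69908, 0.9952, 0.640819)–(-1.6383, 0.9952, 0.6842)  len=0.0747
  (v7,v10,v8) [+-+] → (-1.6383, 0.9952, 0.6842)–(-1.6383, 0.9952, -0.572054)  len=1.2563
  (v8,v10,v11) [+--] → (-1.6383, 0.9952, -0.572054)–(-1.6383, 0.9952, -0.6842)  len=0.1121
  (v8,v11,v6) [+-+] → (-1.6383, 0.9952, -0.6842)–(-2.31914, 0.9952, -0.198249)  len=0.8365
  (v6,v11,v9) [+--] → (-2.31914, 0.9952, -0.198249)–(-2.5969, 0.9952, 0)  len=0.3413

Chained into 2 loop(s):
  loop 1: 6 segments, perimeter = 4.1050
  loop 2: 6 segments, perimeter = 3.7239
Total perimeter = 7.829


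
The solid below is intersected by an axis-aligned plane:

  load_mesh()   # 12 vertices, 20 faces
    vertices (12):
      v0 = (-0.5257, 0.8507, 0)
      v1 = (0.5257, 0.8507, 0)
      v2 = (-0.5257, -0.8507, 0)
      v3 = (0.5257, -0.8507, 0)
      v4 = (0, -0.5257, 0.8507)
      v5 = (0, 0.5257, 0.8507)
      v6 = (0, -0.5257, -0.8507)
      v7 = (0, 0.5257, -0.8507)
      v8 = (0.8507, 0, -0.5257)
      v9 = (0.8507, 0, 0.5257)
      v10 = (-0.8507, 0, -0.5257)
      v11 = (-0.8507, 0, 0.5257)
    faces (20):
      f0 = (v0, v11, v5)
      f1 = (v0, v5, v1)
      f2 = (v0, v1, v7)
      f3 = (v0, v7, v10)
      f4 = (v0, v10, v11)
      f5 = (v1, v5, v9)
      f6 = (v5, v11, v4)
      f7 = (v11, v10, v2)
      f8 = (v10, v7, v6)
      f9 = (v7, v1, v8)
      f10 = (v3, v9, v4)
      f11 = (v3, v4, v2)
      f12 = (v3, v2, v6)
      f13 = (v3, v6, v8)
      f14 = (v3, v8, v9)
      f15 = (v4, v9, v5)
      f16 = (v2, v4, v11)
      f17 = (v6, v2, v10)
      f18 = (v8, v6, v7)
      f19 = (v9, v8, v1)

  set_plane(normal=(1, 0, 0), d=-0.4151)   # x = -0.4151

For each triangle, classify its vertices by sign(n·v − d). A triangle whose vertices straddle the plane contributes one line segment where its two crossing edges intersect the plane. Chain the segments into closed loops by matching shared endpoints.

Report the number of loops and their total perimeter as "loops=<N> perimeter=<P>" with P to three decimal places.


loops=1 perimeter=4.746

Straddling triangles (10 of 20):
  (v0,v11,v5) [--+] → (-0.4151, 0.269184, 0.692116)–(-0.4151, 0.782325, 0.178975)  len=0.7257
  (v0,v5,v1) [-++] → (-0.4151, 0.782325, 0.178975)–(-0.4151, 0.8507, 0)  len=0.1916
  (v0,v1,v7) [-++] → (-0.4151, 0.8507, 0)–(-0.4151, 0.782325, -0.178975)  len=0.1916
  (v0,v7,v10) [-+-] → (-0.4151, 0.782325, -0.178975)–(-0.4151, 0.269184, -0.692116)  len=0.7257
  (v5,v11,v4) [+-+] → (-0.4151, 0.269184, 0.692116)–(-0.4151, -0.269184, 0.692116)  len=0.5384
  (v10,v7,v6) [-++] → (-0.4151, 0.269184, -0.692116)–(-0.4151, -0.269184, -0.692116)  len=0.5384
  (v3,v4,v2) [++-] → (-0.4151, -0.782325, 0.178975)–(-0.4151, -0.8507, 0)  len=0.1916
  (v3,v2,v6) [+-+] → (-0.4151, -0.8507, 0)–(-0.4151, -0.782325, -0.178975)  len=0.1916
  (v2,v4,v11) [-+-] → (-0.4151, -0.782325, 0.178975)–(-0.4151, -0.269184, 0.692116)  len=0.7257
  (v6,v2,v10) [+--] → (-0.4151, -0.782325, -0.178975)–(-0.4151, -0.269184, -0.692116)  len=0.7257

Chained into 1 loop(s):
  loop 1: 10 segments, perimeter = 4.7459
Total perimeter = 4.746


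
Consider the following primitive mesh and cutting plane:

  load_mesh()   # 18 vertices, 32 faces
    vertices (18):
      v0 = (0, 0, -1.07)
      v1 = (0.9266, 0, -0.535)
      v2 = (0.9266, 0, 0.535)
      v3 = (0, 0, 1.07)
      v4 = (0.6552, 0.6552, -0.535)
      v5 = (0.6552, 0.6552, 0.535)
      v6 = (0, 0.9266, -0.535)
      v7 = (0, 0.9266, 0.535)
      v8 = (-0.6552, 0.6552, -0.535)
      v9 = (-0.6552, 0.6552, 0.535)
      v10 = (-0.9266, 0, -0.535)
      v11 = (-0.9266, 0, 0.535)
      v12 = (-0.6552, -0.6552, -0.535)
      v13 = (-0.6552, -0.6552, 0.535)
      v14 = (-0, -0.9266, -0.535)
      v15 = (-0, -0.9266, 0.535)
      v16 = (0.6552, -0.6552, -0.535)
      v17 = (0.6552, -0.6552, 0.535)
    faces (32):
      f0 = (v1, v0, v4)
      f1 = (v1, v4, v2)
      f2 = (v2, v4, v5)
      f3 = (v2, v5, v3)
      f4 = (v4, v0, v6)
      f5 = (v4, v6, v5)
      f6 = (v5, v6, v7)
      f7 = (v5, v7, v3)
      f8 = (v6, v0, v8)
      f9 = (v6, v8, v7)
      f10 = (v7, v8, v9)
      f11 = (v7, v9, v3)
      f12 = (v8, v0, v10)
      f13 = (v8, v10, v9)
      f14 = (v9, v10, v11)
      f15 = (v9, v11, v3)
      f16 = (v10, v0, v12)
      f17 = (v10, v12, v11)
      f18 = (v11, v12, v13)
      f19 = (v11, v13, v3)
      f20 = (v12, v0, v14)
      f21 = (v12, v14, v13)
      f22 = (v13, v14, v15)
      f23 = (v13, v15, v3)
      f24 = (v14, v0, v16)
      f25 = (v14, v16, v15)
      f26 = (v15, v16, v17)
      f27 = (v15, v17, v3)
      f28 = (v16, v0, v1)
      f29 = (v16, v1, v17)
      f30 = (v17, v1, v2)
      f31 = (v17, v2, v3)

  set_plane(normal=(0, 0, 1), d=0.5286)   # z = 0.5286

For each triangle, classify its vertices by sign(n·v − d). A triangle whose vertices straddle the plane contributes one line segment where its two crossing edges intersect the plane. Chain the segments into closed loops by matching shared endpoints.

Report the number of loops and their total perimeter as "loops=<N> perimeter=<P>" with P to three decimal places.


loops=1 perimeter=5.673

Straddling triangles (16 of 32):
  (v1,v4,v2) [--+] → (0.924977, 0.00391895, 0.5286)–(0.9266, 0, 0.5286)  len=0.0042
  (v2,v4,v5) [+-+] → (0.924977, 0.00391895, 0.5286)–(0.6552, 0.6552, 0.5286)  len=0.7049
  (v4,v6,v5) [--+] → (0.651281, 0.656823, 0.5286)–(0.6552, 0.6552, 0.5286)  len=0.0042
  (v5,v6,v7) [+-+] → (0.651281, 0.656823, 0.5286)–(0, 0.9266, 0.5286)  len=0.7049
  (v6,v8,v7) [--+] → (-0.00391895, 0.924977, 0.5286)–(0, 0.9266, 0.5286)  len=0.0042
  (v7,v8,v9) [+-+] → (-0.00391895, 0.924977, 0.5286)–(-0.6552, 0.6552, 0.5286)  len=0.7049
  (v8,v10,v9) [--+] → (-0.656823, 0.651281, 0.5286)–(-0.6552, 0.6552, 0.5286)  len=0.0042
  (v9,v10,v11) [+-+] → (-0.656823, 0.651281, 0.5286)–(-0.9266, 0, 0.5286)  len=0.7049
  (v10,v12,v11) [--+] → (-0.924977, -0.00391895, 0.5286)–(-0.9266, 0, 0.5286)  len=0.0042
  (v11,v12,v13) [+-+] → (-0.924977, -0.00391895, 0.5286)–(-0.6552, -0.6552, 0.5286)  len=0.7049
  (v12,v14,v13) [--+] → (-0.651281, -0.656823, 0.5286)–(-0.6552, -0.6552, 0.5286)  len=0.0042
  (v13,v14,v15) [+-+] → (-0.651281, -0.656823, 0.5286)–(0, -0.9266, 0.5286)  len=0.7049
  (v14,v16,v15) [--+] → (0.00391895, -0.924977, 0.5286)–(0, -0.9266, 0.5286)  len=0.0042
  (v15,v16,v17) [+-+] → (0.00391895, -0.924977, 0.5286)–(0.6552, -0.6552, 0.5286)  len=0.7049
  (v16,v1,v17) [--+] → (0.656823, -0.651281, 0.5286)–(0.6552, -0.6552, 0.5286)  len=0.0042
  (v17,v1,v2) [+-+] → (0.656823, -0.651281, 0.5286)–(0.9266, 0, 0.5286)  len=0.7049

Chained into 1 loop(s):
  loop 1: 16 segments, perimeter = 5.6735
Total perimeter = 5.673


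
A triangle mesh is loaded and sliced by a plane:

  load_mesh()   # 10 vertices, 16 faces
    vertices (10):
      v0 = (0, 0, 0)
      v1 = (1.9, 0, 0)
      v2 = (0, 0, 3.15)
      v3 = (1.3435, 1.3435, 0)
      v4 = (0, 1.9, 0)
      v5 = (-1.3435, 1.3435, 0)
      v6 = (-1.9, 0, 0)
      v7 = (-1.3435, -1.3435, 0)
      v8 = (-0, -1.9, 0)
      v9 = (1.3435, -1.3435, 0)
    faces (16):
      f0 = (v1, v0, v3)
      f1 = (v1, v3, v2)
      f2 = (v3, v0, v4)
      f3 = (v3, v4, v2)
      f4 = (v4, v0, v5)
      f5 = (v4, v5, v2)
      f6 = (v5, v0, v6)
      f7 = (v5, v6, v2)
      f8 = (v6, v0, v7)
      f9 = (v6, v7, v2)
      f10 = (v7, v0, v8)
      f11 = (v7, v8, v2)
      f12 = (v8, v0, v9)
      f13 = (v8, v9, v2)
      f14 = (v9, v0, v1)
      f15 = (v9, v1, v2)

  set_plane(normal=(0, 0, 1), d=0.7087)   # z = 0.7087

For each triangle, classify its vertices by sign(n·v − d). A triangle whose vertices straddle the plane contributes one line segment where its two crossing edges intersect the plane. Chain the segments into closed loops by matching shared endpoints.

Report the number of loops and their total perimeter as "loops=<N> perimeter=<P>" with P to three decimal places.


loops=1 perimeter=9.016

Straddling triangles (8 of 16):
  (v1,v3,v2) [--+] → (1.04123, 1.04123, 0.7087)–(1.47253, 0, 0.7087)  len=1.1270
  (v3,v4,v2) [--+] → (0, 1.47253, 0.7087)–(1.04123, 1.04123, 0.7087)  len=1.1270
  (v4,v5,v2) [--+] → (-1.04123, 1.04123, 0.7087)–(0, 1.47253, 0.7087)  len=1.1270
  (v5,v6,v2) [--+] → (-1.47253, 0, 0.7087)–(-1.04123, 1.04123, 0.7087)  len=1.1270
  (v6,v7,v2) [--+] → (-1.04123, -1.04123, 0.7087)–(-1.47253, 0, 0.7087)  len=1.1270
  (v7,v8,v2) [--+] → (0, -1.47253, 0.7087)–(-1.04123, -1.04123, 0.7087)  len=1.1270
  (v8,v9,v2) [--+] → (1.04123, -1.04123, 0.7087)–(0, -1.47253, 0.7087)  len=1.1270
  (v9,v1,v2) [--+] → (1.47253, 0, 0.7087)–(1.04123, -1.04123, 0.7087)  len=1.1270

Chained into 1 loop(s):
  loop 1: 8 segments, perimeter = 9.0162
Total perimeter = 9.016


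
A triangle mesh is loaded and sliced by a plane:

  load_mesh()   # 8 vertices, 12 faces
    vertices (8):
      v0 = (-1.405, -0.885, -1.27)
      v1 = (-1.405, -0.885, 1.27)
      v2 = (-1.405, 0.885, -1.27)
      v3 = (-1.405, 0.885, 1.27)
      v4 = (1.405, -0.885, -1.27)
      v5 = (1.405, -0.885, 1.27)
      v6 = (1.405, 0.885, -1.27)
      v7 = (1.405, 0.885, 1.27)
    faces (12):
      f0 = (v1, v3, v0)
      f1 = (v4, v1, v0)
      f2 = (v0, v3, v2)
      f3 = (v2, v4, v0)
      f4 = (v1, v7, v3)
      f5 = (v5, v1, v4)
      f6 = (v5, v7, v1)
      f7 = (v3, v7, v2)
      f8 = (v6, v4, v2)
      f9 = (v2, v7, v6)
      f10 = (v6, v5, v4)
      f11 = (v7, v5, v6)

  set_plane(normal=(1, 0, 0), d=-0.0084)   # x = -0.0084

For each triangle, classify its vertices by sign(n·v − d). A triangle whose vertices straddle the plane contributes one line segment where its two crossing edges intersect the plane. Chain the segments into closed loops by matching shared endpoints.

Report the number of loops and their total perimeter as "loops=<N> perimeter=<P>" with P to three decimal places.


Straddling triangles (8 of 12):
  (v4,v1,v0) [+--] → (-0.0084, -0.885, 0.00759288)–(-0.0084, -0.885, -1.27)  len=1.2776
  (v2,v4,v0) [-+-] → (-0.0084, 0.0052911, -1.27)–(-0.0084, -0.885, -1.27)  len=0.8903
  (v1,v7,v3) [-+-] → (-0.0084, -0.0052911, 1.27)–(-0.0084, 0.885, 1.27)  len=0.8903
  (v5,v1,v4) [+-+] → (-0.0084, -0.885, 1.27)–(-0.0084, -0.885, 0.00759288)  len=1.2624
  (v5,v7,v1) [++-] → (-0.0084, -0.0052911, 1.27)–(-0.0084, -0.885, 1.27)  len=0.8797
  (v3,v7,v2) [-+-] → (-0.0084, 0.885, 1.27)–(-0.0084, 0.885, -0.00759288)  len=1.2776
  (v6,v4,v2) [++-] → (-0.0084, 0.0052911, -1.27)–(-0.0084, 0.885, -1.27)  len=0.8797
  (v2,v7,v6) [-++] → (-0.0084, 0.885, -0.00759288)–(-0.0084, 0.885, -1.27)  len=1.2624

Chained into 1 loop(s):
  loop 1: 8 segments, perimeter = 8.6200
Total perimeter = 8.620

loops=1 perimeter=8.620


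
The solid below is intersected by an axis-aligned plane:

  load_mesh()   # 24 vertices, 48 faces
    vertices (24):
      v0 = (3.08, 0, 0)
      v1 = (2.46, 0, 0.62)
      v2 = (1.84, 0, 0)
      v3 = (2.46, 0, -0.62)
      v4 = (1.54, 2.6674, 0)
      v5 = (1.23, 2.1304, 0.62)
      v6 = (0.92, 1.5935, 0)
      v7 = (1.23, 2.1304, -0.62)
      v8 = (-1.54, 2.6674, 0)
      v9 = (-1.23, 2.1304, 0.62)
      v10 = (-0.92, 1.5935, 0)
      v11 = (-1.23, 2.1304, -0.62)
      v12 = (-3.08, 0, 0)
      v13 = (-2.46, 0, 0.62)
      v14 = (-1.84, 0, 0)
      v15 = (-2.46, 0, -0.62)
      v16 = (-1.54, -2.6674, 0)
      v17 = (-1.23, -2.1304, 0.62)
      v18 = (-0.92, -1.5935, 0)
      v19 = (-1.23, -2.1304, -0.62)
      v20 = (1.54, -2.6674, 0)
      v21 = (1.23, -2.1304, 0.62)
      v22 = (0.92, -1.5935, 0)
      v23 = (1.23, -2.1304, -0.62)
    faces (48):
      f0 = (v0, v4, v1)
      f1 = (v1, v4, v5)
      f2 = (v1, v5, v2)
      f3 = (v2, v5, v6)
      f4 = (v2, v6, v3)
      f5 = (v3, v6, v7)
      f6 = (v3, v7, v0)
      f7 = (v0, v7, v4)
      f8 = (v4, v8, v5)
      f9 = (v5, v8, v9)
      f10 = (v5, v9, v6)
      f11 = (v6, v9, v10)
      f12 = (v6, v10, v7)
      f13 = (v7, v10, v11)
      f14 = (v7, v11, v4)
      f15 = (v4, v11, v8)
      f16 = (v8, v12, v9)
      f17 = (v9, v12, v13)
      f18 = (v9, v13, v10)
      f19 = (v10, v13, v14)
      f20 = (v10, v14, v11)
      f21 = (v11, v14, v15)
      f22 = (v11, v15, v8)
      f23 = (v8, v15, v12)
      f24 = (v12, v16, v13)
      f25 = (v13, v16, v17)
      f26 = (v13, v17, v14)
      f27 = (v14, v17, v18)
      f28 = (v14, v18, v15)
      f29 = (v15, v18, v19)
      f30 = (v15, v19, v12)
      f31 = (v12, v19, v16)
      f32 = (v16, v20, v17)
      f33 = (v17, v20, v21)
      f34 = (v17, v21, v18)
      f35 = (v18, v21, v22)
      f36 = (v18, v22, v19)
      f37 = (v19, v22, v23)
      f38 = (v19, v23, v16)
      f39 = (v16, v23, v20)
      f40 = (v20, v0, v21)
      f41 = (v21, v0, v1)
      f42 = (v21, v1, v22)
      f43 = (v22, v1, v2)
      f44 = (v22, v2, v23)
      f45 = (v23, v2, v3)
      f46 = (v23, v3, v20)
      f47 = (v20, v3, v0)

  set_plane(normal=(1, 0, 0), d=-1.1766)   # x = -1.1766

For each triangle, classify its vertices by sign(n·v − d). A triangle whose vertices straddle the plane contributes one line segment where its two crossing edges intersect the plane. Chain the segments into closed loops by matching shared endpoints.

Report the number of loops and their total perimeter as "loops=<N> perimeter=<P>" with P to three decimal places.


Straddling triangles (20 of 48):
  (v4,v8,v5) [+-+] → (-1.1766, 2.6674, 0)–(-1.1766, 2.59695, 0.0813386)  len=0.1076
  (v5,v8,v9) [+--] → (-1.1766, 2.59695, 0.0813386)–(-1.1766, 2.1304, 0.62)  len=0.7126
  (v5,v9,v6) [+-+] → (-1.1766, 2.1304, 0.62)–(-1.1766, 2.11706, 0.604601)  len=0.0204
  (v6,v9,v10) [+-+] → (-1.1766, 2.11706, 0.604601)–(-1.1766, 2.03791, 0.5132)  len=0.1209
  (v7,v10,v11) [++-] → (-1.1766, 2.03791, -0.5132)–(-1.1766, 2.1304, -0.62)  len=0.1413
  (v7,v11,v4) [+-+] → (-1.1766, 2.1304, -0.62)–(-1.1766, 2.14075, -0.608048)  len=0.0158
  (v4,v11,v8) [+--] → (-1.1766, 2.14075, -0.608048)–(-1.1766, 2.6674, 0)  len=0.8044
  (v9,v13,v10) [--+] → (-1.1766, 1.32799, 0.103306)–(-1.1766, 2.03791, 0.5132)  len=0.8198
  (v10,v13,v14) [+--] → (-1.1766, 1.32799, 0.103306)–(-1.1766, 1.14905, 0)  len=0.2066
  (v10,v14,v11) [+--] → (-1.1766, 1.14905, 0)–(-1.1766, 2.03791, -0.5132)  len=1.0264
  (v14,v17,v18) [--+] → (-1.1766, -2.03791, 0.5132)–(-1.1766, -1.14905, 0)  len=1.0264
  (v14,v18,v15) [-+-] → (-1.1766, -1.14905, 0)–(-1.1766, -1.32799, -0.103306)  len=0.2066
  (v15,v18,v19) [-+-] → (-1.1766, -1.32799, -0.103306)–(-1.1766, -2.03791, -0.5132)  len=0.8198
  (v16,v20,v17) [-+-] → (-1.1766, -2.6674, 0)–(-1.1766, -2.14075, 0.608048)  len=0.8044
  (v17,v20,v21) [-++] → (-1.1766, -2.14075, 0.608048)–(-1.1766, -2.1304, 0.62)  len=0.0158
  (v17,v21,v18) [-++] → (-1.1766, -2.1304, 0.62)–(-1.1766, -2.03791, 0.5132)  len=0.1413
  (v18,v22,v19) [++-] → (-1.1766, -2.11706, -0.604601)–(-1.1766, -2.03791, -0.5132)  len=0.1209
  (v19,v22,v23) [-++] → (-1.1766, -2.11706, -0.604601)–(-1.1766, -2.1304, -0.62)  len=0.0204
  (v19,v23,v16) [-+-] → (-1.1766, -2.1304, -0.62)–(-1.1766, -2.59695, -0.0813386)  len=0.7126
  (v16,v23,v20) [-++] → (-1.1766, -2.59695, -0.0813386)–(-1.1766, -2.6674, 0)  len=0.1076

Chained into 2 loop(s):
  loop 1: 10 segments, perimeter = 3.9758
  loop 2: 10 segments, perimeter = 3.9758
Total perimeter = 7.952

loops=2 perimeter=7.952


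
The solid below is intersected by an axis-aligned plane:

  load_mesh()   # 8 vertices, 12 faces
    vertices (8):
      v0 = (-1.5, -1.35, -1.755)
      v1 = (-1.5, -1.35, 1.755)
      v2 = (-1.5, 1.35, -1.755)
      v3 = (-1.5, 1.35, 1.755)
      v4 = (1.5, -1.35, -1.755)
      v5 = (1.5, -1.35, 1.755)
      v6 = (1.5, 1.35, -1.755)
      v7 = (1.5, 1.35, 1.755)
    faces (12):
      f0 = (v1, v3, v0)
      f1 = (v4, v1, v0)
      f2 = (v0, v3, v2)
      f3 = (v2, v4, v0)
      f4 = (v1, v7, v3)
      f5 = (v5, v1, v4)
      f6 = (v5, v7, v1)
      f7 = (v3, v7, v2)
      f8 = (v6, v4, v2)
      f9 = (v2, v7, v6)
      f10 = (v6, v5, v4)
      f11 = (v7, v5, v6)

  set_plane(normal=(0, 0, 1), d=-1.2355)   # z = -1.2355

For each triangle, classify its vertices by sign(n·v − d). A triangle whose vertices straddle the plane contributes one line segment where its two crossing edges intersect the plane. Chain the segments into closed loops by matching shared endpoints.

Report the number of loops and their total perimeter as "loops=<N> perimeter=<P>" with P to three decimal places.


Straddling triangles (8 of 12):
  (v1,v3,v0) [++-] → (-1.5, -0.950385, -1.2355)–(-1.5, -1.35, -1.2355)  len=0.3996
  (v4,v1,v0) [-+-] → (1.05598, -1.35, -1.2355)–(-1.5, -1.35, -1.2355)  len=2.5560
  (v0,v3,v2) [-+-] → (-1.5, -0.950385, -1.2355)–(-1.5, 1.35, -1.2355)  len=2.3004
  (v5,v1,v4) [++-] → (1.05598, -1.35, -1.2355)–(1.5, -1.35, -1.2355)  len=0.4440
  (v3,v7,v2) [++-] → (-1.05598, 1.35, -1.2355)–(-1.5, 1.35, -1.2355)  len=0.4440
  (v2,v7,v6) [-+-] → (-1.05598, 1.35, -1.2355)–(1.5, 1.35, -1.2355)  len=2.5560
  (v6,v5,v4) [-+-] → (1.5, 0.950385, -1.2355)–(1.5, -1.35, -1.2355)  len=2.3004
  (v7,v5,v6) [++-] → (1.5, 0.950385, -1.2355)–(1.5, 1.35, -1.2355)  len=0.3996

Chained into 1 loop(s):
  loop 1: 8 segments, perimeter = 11.4000
Total perimeter = 11.400

loops=1 perimeter=11.400


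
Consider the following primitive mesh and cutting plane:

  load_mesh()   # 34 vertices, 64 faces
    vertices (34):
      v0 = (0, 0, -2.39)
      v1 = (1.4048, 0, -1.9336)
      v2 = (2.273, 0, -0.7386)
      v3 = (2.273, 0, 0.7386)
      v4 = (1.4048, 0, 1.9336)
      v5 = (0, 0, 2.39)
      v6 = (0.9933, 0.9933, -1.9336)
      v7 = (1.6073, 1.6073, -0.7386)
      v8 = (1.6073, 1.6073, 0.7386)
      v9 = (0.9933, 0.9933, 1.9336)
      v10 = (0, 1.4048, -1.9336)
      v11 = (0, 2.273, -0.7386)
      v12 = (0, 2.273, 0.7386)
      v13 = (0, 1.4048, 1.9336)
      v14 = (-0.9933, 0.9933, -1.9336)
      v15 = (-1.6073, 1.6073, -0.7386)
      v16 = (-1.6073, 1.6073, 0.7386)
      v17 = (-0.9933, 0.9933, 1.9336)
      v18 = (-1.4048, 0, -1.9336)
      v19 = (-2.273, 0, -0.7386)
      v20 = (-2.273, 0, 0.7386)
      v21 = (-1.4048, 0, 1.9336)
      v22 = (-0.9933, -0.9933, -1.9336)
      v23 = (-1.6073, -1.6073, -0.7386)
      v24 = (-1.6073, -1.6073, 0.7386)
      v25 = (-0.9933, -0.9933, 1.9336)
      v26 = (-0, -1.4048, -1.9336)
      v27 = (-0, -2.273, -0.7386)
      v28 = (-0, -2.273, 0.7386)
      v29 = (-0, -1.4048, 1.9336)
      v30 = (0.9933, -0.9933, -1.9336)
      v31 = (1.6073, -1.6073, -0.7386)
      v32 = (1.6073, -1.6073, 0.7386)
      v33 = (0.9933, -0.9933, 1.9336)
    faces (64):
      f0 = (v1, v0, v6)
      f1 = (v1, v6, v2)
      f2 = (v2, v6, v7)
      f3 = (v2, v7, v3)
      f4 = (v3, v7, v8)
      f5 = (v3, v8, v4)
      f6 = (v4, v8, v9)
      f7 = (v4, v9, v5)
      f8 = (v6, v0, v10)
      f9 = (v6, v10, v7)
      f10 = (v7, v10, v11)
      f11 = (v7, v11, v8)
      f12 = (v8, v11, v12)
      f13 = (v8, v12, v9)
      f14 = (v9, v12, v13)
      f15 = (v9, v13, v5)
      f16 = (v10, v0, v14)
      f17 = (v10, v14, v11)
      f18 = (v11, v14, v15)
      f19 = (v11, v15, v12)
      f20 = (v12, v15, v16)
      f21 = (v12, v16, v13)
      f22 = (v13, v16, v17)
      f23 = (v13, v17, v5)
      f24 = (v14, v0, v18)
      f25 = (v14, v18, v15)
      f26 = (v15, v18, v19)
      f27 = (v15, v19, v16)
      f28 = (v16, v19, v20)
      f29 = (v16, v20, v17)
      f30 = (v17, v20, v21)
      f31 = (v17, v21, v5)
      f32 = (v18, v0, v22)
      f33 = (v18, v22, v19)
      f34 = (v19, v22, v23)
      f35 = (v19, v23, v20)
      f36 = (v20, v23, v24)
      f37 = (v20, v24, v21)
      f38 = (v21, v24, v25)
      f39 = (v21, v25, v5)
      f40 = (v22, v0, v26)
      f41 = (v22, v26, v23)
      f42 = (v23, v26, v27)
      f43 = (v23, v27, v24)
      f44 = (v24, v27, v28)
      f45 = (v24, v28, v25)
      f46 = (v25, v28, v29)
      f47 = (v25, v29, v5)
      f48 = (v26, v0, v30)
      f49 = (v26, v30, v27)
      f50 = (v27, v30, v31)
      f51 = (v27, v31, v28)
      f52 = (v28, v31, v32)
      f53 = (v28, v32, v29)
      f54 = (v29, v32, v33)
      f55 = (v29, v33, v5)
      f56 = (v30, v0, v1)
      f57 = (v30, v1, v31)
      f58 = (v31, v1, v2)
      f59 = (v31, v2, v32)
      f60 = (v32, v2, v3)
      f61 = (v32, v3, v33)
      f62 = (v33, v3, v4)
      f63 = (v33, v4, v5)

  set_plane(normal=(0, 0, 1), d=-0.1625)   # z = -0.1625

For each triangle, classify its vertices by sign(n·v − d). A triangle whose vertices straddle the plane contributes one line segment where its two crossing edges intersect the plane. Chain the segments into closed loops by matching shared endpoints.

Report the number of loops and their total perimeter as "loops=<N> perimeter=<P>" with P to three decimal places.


loops=1 perimeter=13.918

Straddling triangles (16 of 64):
  (v2,v7,v3) [--+] → (1.86692, 0.980462, -0.1625)–(2.273, 0, -0.1625)  len=1.0612
  (v3,v7,v8) [+-+] → (1.86692, 0.980462, -0.1625)–(1.6073, 1.6073, -0.1625)  len=0.6785
  (v7,v11,v8) [--+] → (0.626838, 2.01338, -0.1625)–(1.6073, 1.6073, -0.1625)  len=1.0612
  (v8,v11,v12) [+-+] → (0.626838, 2.01338, -0.1625)–(0, 2.273, -0.1625)  len=0.6785
  (v11,v15,v12) [--+] → (-0.980462, 1.86692, -0.1625)–(0, 2.273, -0.1625)  len=1.0612
  (v12,v15,v16) [+-+] → (-0.980462, 1.86692, -0.1625)–(-1.6073, 1.6073, -0.1625)  len=0.6785
  (v15,v19,v16) [--+] → (-2.01338, 0.626838, -0.1625)–(-1.6073, 1.6073, -0.1625)  len=1.0612
  (v16,v19,v20) [+-+] → (-2.01338, 0.626838, -0.1625)–(-2.273, 0, -0.1625)  len=0.6785
  (v19,v23,v20) [--+] → (-1.86692, -0.980462, -0.1625)–(-2.273, 0, -0.1625)  len=1.0612
  (v20,v23,v24) [+-+] → (-1.86692, -0.980462, -0.1625)–(-1.6073, -1.6073, -0.1625)  len=0.6785
  (v23,v27,v24) [--+] → (-0.626838, -2.01338, -0.1625)–(-1.6073, -1.6073, -0.1625)  len=1.0612
  (v24,v27,v28) [+-+] → (-0.626838, -2.01338, -0.1625)–(0, -2.273, -0.1625)  len=0.6785
  (v27,v31,v28) [--+] → (0.980462, -1.86692, -0.1625)–(0, -2.273, -0.1625)  len=1.0612
  (v28,v31,v32) [+-+] → (0.980462, -1.86692, -0.1625)–(1.6073, -1.6073, -0.1625)  len=0.6785
  (v31,v2,v32) [--+] → (2.01338, -0.626838, -0.1625)–(1.6073, -1.6073, -0.1625)  len=1.0612
  (v32,v2,v3) [+-+] → (2.01338, -0.626838, -0.1625)–(2.273, 0, -0.1625)  len=0.6785

Chained into 1 loop(s):
  loop 1: 16 segments, perimeter = 13.9176
Total perimeter = 13.918


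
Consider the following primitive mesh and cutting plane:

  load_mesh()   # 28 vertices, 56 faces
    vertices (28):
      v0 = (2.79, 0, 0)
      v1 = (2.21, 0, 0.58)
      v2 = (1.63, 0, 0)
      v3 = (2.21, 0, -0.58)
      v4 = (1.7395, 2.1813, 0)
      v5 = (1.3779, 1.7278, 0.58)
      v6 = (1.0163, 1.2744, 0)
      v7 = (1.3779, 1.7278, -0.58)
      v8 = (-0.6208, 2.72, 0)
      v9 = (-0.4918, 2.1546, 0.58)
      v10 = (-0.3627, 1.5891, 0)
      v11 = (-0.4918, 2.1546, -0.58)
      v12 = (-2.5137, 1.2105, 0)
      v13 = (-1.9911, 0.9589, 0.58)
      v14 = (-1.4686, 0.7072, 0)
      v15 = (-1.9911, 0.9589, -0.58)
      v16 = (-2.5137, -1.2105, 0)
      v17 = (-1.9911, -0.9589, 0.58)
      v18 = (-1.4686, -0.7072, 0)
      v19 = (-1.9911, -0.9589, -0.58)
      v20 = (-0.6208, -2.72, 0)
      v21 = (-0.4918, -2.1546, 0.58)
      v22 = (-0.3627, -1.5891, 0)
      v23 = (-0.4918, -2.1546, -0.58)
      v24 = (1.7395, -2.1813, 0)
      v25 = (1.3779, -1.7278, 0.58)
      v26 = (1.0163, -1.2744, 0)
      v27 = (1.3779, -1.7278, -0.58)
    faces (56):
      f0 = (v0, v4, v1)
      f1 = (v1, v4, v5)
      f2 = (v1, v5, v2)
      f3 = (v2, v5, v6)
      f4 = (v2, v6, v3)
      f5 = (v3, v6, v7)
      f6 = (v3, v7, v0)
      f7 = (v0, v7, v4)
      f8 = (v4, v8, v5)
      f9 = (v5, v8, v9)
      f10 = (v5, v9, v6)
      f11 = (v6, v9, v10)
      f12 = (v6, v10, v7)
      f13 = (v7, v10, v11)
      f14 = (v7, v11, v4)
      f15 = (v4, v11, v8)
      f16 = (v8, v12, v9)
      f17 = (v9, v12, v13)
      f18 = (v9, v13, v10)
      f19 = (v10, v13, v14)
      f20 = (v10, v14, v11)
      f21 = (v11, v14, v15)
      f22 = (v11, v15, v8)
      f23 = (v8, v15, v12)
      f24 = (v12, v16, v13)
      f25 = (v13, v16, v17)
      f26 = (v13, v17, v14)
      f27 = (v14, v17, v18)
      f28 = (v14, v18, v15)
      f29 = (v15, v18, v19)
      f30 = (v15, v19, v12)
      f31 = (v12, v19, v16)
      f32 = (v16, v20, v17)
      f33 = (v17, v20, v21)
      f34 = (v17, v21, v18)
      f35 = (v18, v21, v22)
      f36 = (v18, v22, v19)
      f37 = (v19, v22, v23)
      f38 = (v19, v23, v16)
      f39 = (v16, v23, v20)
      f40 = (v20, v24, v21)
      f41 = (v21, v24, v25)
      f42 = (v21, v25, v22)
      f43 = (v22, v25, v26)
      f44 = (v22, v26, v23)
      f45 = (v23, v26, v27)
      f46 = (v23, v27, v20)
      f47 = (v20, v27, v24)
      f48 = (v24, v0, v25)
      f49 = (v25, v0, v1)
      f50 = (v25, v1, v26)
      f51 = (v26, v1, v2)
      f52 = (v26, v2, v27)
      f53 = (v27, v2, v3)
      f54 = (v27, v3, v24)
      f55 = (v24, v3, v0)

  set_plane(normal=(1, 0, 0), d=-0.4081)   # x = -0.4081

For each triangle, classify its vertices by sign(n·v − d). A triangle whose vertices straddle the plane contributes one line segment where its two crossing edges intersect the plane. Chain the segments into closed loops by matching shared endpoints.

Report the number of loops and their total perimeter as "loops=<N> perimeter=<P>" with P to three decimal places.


Straddling triangles (20 of 56):
  (v4,v8,v5) [+-+] → (-0.4081, 2.67145, 0)–(-0.4081, 2.61441, 0.0617231)  len=0.0840
  (v5,v8,v9) [+--] → (-0.4081, 2.61441, 0.0617231)–(-0.4081, 2.13549, 0.58)  len=0.7057
  (v5,v9,v6) [+-+] → (-0.4081, 2.13549, 0.58)–(-0.4081, 2.10575, 0.54781)  len=0.0438
  (v6,v9,v10) [+-+] → (-0.4081, 2.10575, 0.54781)–(-0.4081, 1.78797, 0.203966)  len=0.4682
  (v7,v10,v11) [++-] → (-0.4081, 1.78797, -0.203966)–(-0.4081, 2.13549, -0.58)  len=0.5120
  (v7,v11,v4) [+-+] → (-0.4081, 2.13549, -0.58)–(-0.4081, 2.1556, -0.558243)  len=0.0296
  (v4,v11,v8) [+--] → (-0.4081, 2.1556, -0.558243)–(-0.4081, 2.67145, 0)  len=0.7601
  (v9,v13,v10) [--+] → (-0.4081, 1.57153, 0.0161705)–(-0.4081, 1.78797, 0.203966)  len=0.2866
  (v10,v13,v14) [+--] → (-0.4081, 1.57153, 0.0161705)–(-0.4081, 1.5529, 0)  len=0.0247
  (v10,v14,v11) [+--] → (-0.4081, 1.5529, 0)–(-0.4081, 1.78797, -0.203966)  len=0.3112
  (v18,v21,v22) [--+] → (-0.4081, -1.78797, 0.203966)–(-0.4081, -1.5529, 0)  len=0.3112
  (v18,v22,v19) [-+-] → (-0.4081, -1.5529, 0)–(-0.4081, -1.57153, -0.0161705)  len=0.0247
  (v19,v22,v23) [-+-] → (-0.4081, -1.57153, -0.0161705)–(-0.4081, -1.78797, -0.203966)  len=0.2866
  (v20,v24,v21) [-+-] → (-0.4081, -2.67145, 0)–(-0.4081, -2.1556, 0.558243)  len=0.7601
  (v21,v24,v25) [-++] → (-0.4081, -2.1556, 0.558243)–(-0.4081, -2.13549, 0.58)  len=0.0296
  (v21,v25,v22) [-++] → (-0.4081, -2.13549, 0.58)–(-0.4081, -1.78797, 0.203966)  len=0.5120
  (v22,v26,v23) [++-] → (-0.4081, -2.10575, -0.54781)–(-0.4081, -1.78797, -0.203966)  len=0.4682
  (v23,v26,v27) [-++] → (-0.4081, -2.10575, -0.54781)–(-0.4081, -2.13549, -0.58)  len=0.0438
  (v23,v27,v20) [-+-] → (-0.4081, -2.13549, -0.58)–(-0.4081, -2.61441, -0.0617231)  len=0.7057
  (v20,v27,v24) [-++] → (-0.4081, -2.61441, -0.0617231)–(-0.4081, -2.67145, 0)  len=0.0840

Chained into 2 loop(s):
  loop 1: 10 segments, perimeter = 3.2259
  loop 2: 10 segments, perimeter = 3.2259
Total perimeter = 6.452

loops=2 perimeter=6.452


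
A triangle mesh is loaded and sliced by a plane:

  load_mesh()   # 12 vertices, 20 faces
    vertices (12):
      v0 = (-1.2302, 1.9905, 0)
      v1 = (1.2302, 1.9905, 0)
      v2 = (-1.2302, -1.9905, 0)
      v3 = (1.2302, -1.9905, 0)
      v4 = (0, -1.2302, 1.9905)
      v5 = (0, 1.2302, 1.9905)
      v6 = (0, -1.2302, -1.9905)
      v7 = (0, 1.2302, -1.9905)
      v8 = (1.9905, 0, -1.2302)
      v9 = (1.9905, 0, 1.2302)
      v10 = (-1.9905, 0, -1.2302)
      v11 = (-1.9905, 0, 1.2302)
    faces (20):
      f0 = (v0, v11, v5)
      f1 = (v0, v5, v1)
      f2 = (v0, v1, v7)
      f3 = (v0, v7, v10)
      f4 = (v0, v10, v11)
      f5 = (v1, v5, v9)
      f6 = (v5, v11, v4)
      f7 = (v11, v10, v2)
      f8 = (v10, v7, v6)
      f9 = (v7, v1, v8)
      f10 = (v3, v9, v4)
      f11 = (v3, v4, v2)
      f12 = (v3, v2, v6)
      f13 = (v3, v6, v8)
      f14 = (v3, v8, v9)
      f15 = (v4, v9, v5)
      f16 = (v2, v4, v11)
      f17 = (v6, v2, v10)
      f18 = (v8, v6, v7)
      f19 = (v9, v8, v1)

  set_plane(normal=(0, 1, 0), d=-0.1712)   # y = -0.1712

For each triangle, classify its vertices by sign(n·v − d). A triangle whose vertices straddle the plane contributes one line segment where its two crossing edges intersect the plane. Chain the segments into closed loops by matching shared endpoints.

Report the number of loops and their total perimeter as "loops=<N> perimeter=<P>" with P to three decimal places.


Straddling triangles (10 of 20):
  (v5,v11,v4) [++-] → (-1.71349, -0.1712, 1.33601)–(0, -0.1712, 1.9905)  len=1.8342
  (v11,v10,v2) [++-] → (-1.92511, -0.1712, -1.12439)–(-1.92511, -0.1712, 1.12439)  len=2.2488
  (v10,v7,v6) [++-] → (0, -0.1712, -1.9905)–(-1.71349, -0.1712, -1.33601)  len=1.8342
  (v3,v9,v4) [-+-] → (1.92511, -0.1712, 1.12439)–(1.71349, -0.1712, 1.33601)  len=0.2993
  (v3,v6,v8) [--+] → (1.71349, -0.1712, -1.33601)–(1.92511, -0.1712, -1.12439)  len=0.2993
  (v3,v8,v9) [-++] → (1.92511, -0.1712, -1.12439)–(1.92511, -0.1712, 1.12439)  len=2.2488
  (v4,v9,v5) [-++] → (1.71349, -0.1712, 1.33601)–(0, -0.1712, 1.9905)  len=1.8342
  (v2,v4,v11) [--+] → (-1.71349, -0.1712, 1.33601)–(-1.92511, -0.1712, 1.12439)  len=0.2993
  (v6,v2,v10) [--+] → (-1.92511, -0.1712, -1.12439)–(-1.71349, -0.1712, -1.33601)  len=0.2993
  (v8,v6,v7) [+-+] → (1.71349, -0.1712, -1.33601)–(0, -0.1712, -1.9905)  len=1.8342

Chained into 1 loop(s):
  loop 1: 10 segments, perimeter = 13.0316
Total perimeter = 13.032

loops=1 perimeter=13.032


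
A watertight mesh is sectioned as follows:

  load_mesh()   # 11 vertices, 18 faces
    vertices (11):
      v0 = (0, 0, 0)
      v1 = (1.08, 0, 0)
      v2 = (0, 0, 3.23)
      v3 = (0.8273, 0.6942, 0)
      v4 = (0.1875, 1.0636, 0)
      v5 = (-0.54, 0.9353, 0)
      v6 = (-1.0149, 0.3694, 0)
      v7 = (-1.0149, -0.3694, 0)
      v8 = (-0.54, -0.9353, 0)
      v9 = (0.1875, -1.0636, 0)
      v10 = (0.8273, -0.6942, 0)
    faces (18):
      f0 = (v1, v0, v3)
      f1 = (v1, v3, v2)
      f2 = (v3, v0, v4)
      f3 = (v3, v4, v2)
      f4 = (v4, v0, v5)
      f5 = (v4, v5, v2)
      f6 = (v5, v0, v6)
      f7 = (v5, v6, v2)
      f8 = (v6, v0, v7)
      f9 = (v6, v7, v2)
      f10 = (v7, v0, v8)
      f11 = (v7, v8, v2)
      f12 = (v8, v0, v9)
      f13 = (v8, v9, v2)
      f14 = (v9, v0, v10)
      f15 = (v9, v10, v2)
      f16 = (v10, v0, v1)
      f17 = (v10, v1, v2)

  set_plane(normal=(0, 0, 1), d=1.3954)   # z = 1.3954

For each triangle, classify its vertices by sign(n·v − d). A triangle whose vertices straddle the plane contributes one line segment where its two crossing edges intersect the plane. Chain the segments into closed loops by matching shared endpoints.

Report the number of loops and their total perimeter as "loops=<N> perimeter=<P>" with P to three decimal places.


loops=1 perimeter=3.776

Straddling triangles (9 of 18):
  (v1,v3,v2) [--+] → (0.469896, 0.394297, 1.3954)–(0.613427, 0, 1.3954)  len=0.4196
  (v3,v4,v2) [--+] → (0.106498, 0.604112, 1.3954)–(0.469896, 0.394297, 1.3954)  len=0.4196
  (v4,v5,v2) [--+] → (-0.306713, 0.531239, 1.3954)–(0.106498, 0.604112, 1.3954)  len=0.4196
  (v5,v6,v2) [--+] → (-0.576451, 0.209815, 1.3954)–(-0.306713, 0.531239, 1.3954)  len=0.4196
  (v6,v7,v2) [--+] → (-0.576451, -0.209815, 1.3954)–(-0.576451, 0.209815, 1.3954)  len=0.4196
  (v7,v8,v2) [--+] → (-0.306713, -0.531239, 1.3954)–(-0.576451, -0.209815, 1.3954)  len=0.4196
  (v8,v9,v2) [--+] → (0.106498, -0.604112, 1.3954)–(-0.306713, -0.531239, 1.3954)  len=0.4196
  (v9,v10,v2) [--+] → (0.469896, -0.394297, 1.3954)–(0.106498, -0.604112, 1.3954)  len=0.4196
  (v10,v1,v2) [--+] → (0.613427, 0, 1.3954)–(0.469896, -0.394297, 1.3954)  len=0.4196

Chained into 1 loop(s):
  loop 1: 9 segments, perimeter = 3.7765
Total perimeter = 3.776


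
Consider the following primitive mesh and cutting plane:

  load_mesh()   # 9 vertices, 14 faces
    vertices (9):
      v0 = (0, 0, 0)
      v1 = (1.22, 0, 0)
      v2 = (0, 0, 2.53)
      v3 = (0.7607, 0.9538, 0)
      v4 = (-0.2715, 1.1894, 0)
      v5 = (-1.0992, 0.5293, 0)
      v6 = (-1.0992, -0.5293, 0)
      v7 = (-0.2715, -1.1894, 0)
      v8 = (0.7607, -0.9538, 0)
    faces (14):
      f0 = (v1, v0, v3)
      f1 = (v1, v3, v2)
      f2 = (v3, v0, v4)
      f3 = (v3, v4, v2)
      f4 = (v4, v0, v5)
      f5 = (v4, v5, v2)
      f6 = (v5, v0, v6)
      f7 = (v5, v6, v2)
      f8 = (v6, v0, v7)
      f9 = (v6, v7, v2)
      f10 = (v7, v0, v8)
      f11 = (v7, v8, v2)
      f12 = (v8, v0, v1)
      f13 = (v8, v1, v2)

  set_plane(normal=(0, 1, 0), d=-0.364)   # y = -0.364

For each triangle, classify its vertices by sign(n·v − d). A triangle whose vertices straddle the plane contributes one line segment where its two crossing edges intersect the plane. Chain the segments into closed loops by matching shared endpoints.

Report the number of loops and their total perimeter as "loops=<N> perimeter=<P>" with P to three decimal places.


Straddling triangles (8 of 14):
  (v5,v0,v6) [++-] → (-0.755921, -0.364, 0)–(-1.0992, -0.364, 0)  len=0.3433
  (v5,v6,v2) [+-+] → (-1.0992, -0.364, 0)–(-0.755921, -0.364, 0.790117)  len=0.8615
  (v6,v0,v7) [-+-] → (-0.755921, -0.364, 0)–(-0.083089, -0.364, 0)  len=0.6728
  (v6,v7,v2) [--+] → (-0.083089, -0.364, 1.75573)–(-0.755921, -0.364, 0.790117)  len=1.1769
  (v7,v0,v8) [-+-] → (-0.083089, -0.364, 0)–(0.290307, -0.364, 0)  len=0.3734
  (v7,v8,v2) [--+] → (0.290307, -0.364, 1.56447)–(-0.083089, -0.364, 1.75573)  len=0.4195
  (v8,v0,v1) [-++] → (0.290307, -0.364, 0)–(1.04472, -0.364, 0)  len=0.7544
  (v8,v1,v2) [-++] → (1.04472, -0.364, 0)–(0.290307, -0.364, 1.56447)  len=1.7369

Chained into 1 loop(s):
  loop 1: 8 segments, perimeter = 6.3387
Total perimeter = 6.339

loops=1 perimeter=6.339


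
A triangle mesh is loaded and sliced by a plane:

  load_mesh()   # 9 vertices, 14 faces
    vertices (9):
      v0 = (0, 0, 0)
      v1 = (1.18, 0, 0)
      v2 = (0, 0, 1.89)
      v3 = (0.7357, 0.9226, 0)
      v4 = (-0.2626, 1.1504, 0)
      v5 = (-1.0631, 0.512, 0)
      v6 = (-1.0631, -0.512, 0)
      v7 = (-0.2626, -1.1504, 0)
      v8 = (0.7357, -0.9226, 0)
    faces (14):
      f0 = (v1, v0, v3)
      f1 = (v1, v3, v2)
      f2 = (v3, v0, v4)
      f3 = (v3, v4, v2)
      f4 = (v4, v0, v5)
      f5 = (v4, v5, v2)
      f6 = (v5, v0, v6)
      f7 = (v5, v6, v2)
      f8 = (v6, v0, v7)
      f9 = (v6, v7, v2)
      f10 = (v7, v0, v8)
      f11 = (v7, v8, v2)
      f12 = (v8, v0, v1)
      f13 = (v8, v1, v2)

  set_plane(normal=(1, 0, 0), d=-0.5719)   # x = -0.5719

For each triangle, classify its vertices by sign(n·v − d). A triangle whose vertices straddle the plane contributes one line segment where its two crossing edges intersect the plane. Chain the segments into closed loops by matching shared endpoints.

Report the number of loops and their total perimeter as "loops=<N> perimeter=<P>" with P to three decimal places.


loops=1 perimeter=4.510

Straddling triangles (6 of 14):
  (v4,v0,v5) [++-] → (-0.5719, 0.275433, 0)–(-0.5719, 0.903733, 0)  len=0.6283
  (v4,v5,v2) [+-+] → (-0.5719, 0.903733, 0)–(-0.5719, 0.275433, 0.873265)  len=1.0758
  (v5,v0,v6) [-+-] → (-0.5719, 0.275433, 0)–(-0.5719, -0.275433, 0)  len=0.5509
  (v5,v6,v2) [--+] → (-0.5719, -0.275433, 0.873265)–(-0.5719, 0.275433, 0.873265)  len=0.5509
  (v6,v0,v7) [-++] → (-0.5719, -0.275433, 0)–(-0.5719, -0.903733, 0)  len=0.6283
  (v6,v7,v2) [-++] → (-0.5719, -0.903733, 0)–(-0.5719, -0.275433, 0.873265)  len=1.0758

Chained into 1 loop(s):
  loop 1: 6 segments, perimeter = 4.5099
Total perimeter = 4.510
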